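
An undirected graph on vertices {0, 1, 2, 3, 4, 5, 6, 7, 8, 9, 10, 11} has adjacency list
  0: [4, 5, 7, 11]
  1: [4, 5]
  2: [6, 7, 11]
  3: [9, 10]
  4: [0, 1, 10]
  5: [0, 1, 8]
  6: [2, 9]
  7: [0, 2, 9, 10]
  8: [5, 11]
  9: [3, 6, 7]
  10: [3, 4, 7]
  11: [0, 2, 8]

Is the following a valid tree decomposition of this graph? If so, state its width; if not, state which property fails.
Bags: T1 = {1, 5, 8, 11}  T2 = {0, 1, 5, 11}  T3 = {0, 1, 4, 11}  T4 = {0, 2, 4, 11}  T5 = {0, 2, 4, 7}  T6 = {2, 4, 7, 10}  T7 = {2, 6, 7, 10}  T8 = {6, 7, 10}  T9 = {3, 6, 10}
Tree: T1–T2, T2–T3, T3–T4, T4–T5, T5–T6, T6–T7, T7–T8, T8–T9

A tree decomposition must satisfy three properties: every vertex lies in some bag; for every edge, both endpoints lie together in some bag; and for every vertex, the bags containing it form a connected subtree. Here vertex 9 appears in no bag, so the decomposition is invalid.

No — vertex 9 appears in no bag.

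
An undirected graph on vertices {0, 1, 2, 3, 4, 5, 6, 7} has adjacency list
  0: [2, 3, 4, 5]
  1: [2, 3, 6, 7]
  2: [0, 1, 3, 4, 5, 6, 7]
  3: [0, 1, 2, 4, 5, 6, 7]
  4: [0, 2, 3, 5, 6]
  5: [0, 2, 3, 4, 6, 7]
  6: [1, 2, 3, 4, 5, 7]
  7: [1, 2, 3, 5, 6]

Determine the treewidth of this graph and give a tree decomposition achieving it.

Treewidth 4.
One optimal decomposition is:
Bags: B1 = {0, 2, 3, 4, 5}  B2 = {2, 3, 4, 5, 6}  B3 = {2, 3, 5, 6, 7}  B4 = {1, 2, 3, 6, 7}
Tree: B1–B2, B2–B3, B3–B4

The largest bag has 5 vertices, giving width 4; this decomposition certifies tw(G) ≤ 4. On the other hand G contains the 5-clique {1, 2, 3, 6, 7}. A clique must lie in a single bag of any decomposition, so no decomposition can have width below 4. Combining the bounds, tw(G) = 4.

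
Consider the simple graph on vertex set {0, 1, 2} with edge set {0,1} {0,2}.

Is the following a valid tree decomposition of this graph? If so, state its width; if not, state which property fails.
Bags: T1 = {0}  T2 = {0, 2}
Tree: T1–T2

A tree decomposition must satisfy three properties: every vertex lies in some bag; for every edge, both endpoints lie together in some bag; and for every vertex, the bags containing it form a connected subtree. Here vertex 1 appears in no bag, so the decomposition is invalid.

No — vertex 1 appears in no bag.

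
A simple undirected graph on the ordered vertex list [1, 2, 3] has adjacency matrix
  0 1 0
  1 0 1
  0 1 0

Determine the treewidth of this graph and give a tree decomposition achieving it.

Each bag holds 2 vertices, so the decomposition has width 1, which upper-bounds the treewidth. Since G has at least one edge (e.g. 2–1), it is not an edgeless graph, so tw(G) ≥ 1. The upper and lower bounds meet at 1, so that is the treewidth.

Treewidth 1.
One such decomposition:
Bags: B1 = {1, 2}  B2 = {2, 3}
Tree: B1–B2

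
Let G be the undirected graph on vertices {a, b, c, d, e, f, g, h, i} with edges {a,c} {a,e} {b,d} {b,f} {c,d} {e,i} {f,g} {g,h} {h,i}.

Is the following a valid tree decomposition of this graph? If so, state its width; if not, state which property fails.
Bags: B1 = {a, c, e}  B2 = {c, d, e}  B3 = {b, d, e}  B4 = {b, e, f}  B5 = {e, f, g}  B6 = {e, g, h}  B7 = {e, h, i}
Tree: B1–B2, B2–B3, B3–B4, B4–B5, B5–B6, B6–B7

Yes; width 2.

Checking the three conditions: (i) the bags cover all of {a, b, c, d, e, f, g, h, i}; (ii) for each edge, some bag contains both endpoints; (iii) the bags containing any fixed vertex form a subtree. All hold, so the decomposition is valid with width 3 − 1 = 2.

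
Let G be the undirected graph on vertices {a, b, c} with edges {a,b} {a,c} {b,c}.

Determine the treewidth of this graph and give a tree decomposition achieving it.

A single bag containing all 3 vertices is trivially a valid decomposition of width 2. For the lower bound, the 3 vertices {a, b, c} are pairwise adjacent, and any tree decomposition puts a clique entirely inside one bag — forcing width ≥ 2. Combining the bounds, tw(G) = 2.

Treewidth 2.
Bags: B1 = {a, b, c}
Tree: (single bag)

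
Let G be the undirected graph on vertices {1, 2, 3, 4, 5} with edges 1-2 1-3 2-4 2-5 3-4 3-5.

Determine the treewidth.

2

A width-2 tree decomposition is:
Bags: B1 = {1, 2, 3}  B2 = {2, 3, 5}  B3 = {2, 3, 4}
Tree: B1–B2, B2–B3
The largest bag has 3 vertices, giving width 2; this decomposition certifies tw(G) ≤ 2. For the lower bound, G contains the cycle 1–3–5–2–1, so G is not a forest; only forests have treewidth ≤ 1, hence tw(G) ≥ 2. Hence tw(G) = 2 exactly.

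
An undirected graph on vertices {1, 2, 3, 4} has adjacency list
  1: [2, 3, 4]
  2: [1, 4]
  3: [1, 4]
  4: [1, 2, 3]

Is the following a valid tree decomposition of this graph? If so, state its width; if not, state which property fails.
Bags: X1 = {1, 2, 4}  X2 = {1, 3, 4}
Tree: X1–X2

Every vertex of G appears in some bag (union = {1, 2, 3, 4}); every edge is covered by a bag; and for each vertex v the set of bags containing v is connected in the bag tree. The decomposition is therefore valid. The largest bag has 3 vertices, so the width is 2.

Yes; width 2.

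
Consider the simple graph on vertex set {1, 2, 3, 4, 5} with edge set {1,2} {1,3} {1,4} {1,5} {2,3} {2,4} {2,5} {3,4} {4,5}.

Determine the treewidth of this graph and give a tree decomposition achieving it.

Each bag holds 4 vertices, so the decomposition has width 3, which upper-bounds the treewidth. Conversely, {1, 2, 3, 4} is a clique of size 4, and the vertices of any clique must share a bag in every tree decomposition; so some bag has ≥ 4 vertices and tw(G) ≥ 3. The upper and lower bounds meet at 3, so that is the treewidth.

Treewidth 3.
One such decomposition:
Bags: B1 = {1, 2, 4, 5}  B2 = {1, 2, 3, 4}
Tree: B1–B2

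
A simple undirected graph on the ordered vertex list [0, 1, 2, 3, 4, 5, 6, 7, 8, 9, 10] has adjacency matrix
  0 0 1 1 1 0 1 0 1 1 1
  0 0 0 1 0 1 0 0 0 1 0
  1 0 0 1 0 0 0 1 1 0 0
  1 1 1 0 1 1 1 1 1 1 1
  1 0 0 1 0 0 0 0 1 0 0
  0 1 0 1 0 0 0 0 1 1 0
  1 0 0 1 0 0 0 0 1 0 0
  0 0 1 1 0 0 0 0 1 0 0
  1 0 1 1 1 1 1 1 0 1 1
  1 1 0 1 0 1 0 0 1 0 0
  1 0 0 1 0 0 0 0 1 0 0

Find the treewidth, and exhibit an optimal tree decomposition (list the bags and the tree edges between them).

Treewidth 3.
One such decomposition:
Bags: B1 = {0, 2, 3, 8}  B2 = {0, 3, 8, 9}  B3 = {0, 3, 6, 8}  B4 = {3, 5, 8, 9}  B5 = {2, 3, 7, 8}  B6 = {0, 3, 8, 10}  B7 = {0, 3, 4, 8}  B8 = {1, 3, 5, 9}
Tree: B1–B2, B1–B3, B2–B4, B1–B5, B2–B6, B3–B7, B4–B8

The largest bag has 4 vertices, giving width 3; this decomposition certifies tw(G) ≤ 3. For the lower bound, the 4 vertices {0, 2, 3, 8} are pairwise adjacent, and any tree decomposition puts a clique entirely inside one bag — forcing width ≥ 3. Therefore the treewidth is 3.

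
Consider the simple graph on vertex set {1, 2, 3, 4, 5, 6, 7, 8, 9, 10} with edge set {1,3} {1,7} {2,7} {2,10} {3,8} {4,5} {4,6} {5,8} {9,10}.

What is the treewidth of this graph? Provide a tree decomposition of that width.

Every bag has size at most 2, so the width is 2 − 1 = 1 and tw(G) ≤ 1. Any graph with an edge has treewidth ≥ 1, and G has the edge 6–4. Hence tw(G) = 1 exactly.

Treewidth 1.
One such decomposition:
Bags: B1 = {4, 6}  B2 = {4, 5}  B3 = {5, 8}  B4 = {3, 8}  B5 = {1, 3}  B6 = {1, 7}  B7 = {2, 7}  B8 = {2, 10}  B9 = {9, 10}
Tree: B1–B2, B2–B3, B3–B4, B4–B5, B5–B6, B6–B7, B7–B8, B8–B9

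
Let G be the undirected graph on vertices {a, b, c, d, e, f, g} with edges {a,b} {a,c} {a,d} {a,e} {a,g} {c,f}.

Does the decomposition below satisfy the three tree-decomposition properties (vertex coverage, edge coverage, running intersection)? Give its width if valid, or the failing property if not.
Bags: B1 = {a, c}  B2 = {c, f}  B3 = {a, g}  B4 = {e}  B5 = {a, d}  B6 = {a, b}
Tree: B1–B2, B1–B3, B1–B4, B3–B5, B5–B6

A tree decomposition must satisfy three properties: every vertex lies in some bag; for every edge, both endpoints lie together in some bag; and for every vertex, the bags containing it form a connected subtree. Here edge (a,e) lies in no bag, so the decomposition is invalid.

No — edge (a,e) lies in no bag.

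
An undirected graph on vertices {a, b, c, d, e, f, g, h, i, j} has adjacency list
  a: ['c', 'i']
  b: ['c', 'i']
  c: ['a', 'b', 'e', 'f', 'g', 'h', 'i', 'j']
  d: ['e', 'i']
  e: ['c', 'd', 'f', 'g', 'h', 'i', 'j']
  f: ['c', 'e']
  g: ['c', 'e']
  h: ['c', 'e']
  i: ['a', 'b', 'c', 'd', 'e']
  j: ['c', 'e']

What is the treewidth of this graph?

A width-2 tree decomposition is:
Bags: B1 = {c, e, i}  B2 = {c, e, g}  B3 = {c, e, f}  B4 = {d, e, i}  B5 = {a, c, i}  B6 = {b, c, i}  B7 = {c, e, h}  B8 = {c, e, j}
Tree: B1–B2, B2–B3, B1–B4, B1–B5, B1–B6, B3–B7, B7–B8
Every bag has size at most 3, so the width is 3 − 1 = 2 and tw(G) ≤ 2. For the lower bound, the 3 vertices {d, e, i} are pairwise adjacent, and any tree decomposition puts a clique entirely inside one bag — forcing width ≥ 2. Combining the bounds, tw(G) = 2.

2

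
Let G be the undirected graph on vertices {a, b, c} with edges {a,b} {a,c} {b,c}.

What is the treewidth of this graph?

A width-2 tree decomposition is:
Bags: B1 = {a, b, c}
Tree: (single bag)
With just one bag of size 3, the width is 3 − 1 = 2, so tw(G) ≤ 2. Conversely, {a, b, c} is a clique of size 3, and the vertices of any clique must share a bag in every tree decomposition; so some bag has ≥ 3 vertices and tw(G) ≥ 2. Therefore the treewidth is 2.

2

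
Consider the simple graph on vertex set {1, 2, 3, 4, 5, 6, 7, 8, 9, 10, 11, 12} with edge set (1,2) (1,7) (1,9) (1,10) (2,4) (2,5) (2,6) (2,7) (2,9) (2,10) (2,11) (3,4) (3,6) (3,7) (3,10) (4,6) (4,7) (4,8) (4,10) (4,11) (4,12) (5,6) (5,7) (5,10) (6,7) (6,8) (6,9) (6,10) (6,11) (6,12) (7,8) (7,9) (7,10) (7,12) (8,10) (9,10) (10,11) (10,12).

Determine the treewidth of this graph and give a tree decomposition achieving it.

Treewidth 4.
One optimal decomposition is:
Bags: B1 = {2, 5, 6, 7, 10}  B2 = {2, 4, 6, 7, 10}  B3 = {4, 6, 7, 10, 12}  B4 = {2, 6, 7, 9, 10}  B5 = {1, 2, 7, 9, 10}  B6 = {4, 6, 7, 8, 10}  B7 = {3, 4, 6, 7, 10}  B8 = {2, 4, 6, 10, 11}
Tree: B1–B2, B2–B3, B1–B4, B4–B5, B2–B6, B2–B7, B2–B8

Each bag holds 5 vertices, so the decomposition has width 4, which upper-bounds the treewidth. Conversely, {1, 2, 7, 9, 10} is a clique of size 5, and the vertices of any clique must share a bag in every tree decomposition; so some bag has ≥ 5 vertices and tw(G) ≥ 4. Hence tw(G) = 4 exactly.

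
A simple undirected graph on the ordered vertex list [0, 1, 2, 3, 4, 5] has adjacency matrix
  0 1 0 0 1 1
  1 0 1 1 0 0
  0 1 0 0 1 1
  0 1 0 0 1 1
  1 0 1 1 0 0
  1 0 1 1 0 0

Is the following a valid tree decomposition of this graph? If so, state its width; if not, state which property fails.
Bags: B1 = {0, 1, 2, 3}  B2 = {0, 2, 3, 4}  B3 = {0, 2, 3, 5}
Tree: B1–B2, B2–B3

Yes; width 3.

Checking the three conditions: (i) the bags cover all of {0, 1, 2, 3, 4, 5}; (ii) for each edge, some bag contains both endpoints; (iii) the bags containing any fixed vertex form a subtree. All hold, so the decomposition is valid with width 4 − 1 = 3.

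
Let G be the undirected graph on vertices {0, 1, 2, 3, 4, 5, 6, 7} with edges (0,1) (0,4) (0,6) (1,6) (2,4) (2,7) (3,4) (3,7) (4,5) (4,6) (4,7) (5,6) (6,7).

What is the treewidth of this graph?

A width-2 tree decomposition is:
Bags: B1 = {4, 6, 7}  B2 = {0, 4, 6}  B3 = {4, 5, 6}  B4 = {2, 4, 7}  B5 = {0, 1, 6}  B6 = {3, 4, 7}
Tree: B1–B2, B1–B3, B1–B4, B2–B5, B1–B6
The largest bag has 3 vertices, giving width 2; this decomposition certifies tw(G) ≤ 2. Conversely, {0, 1, 6} is a clique of size 3, and the vertices of any clique must share a bag in every tree decomposition; so some bag has ≥ 3 vertices and tw(G) ≥ 2. Combining the bounds, tw(G) = 2.

2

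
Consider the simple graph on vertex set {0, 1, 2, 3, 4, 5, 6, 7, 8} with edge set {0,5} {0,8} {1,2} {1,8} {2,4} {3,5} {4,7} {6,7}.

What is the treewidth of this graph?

A width-1 tree decomposition is:
Bags: B1 = {6, 7}  B2 = {4, 7}  B3 = {2, 4}  B4 = {1, 2}  B5 = {1, 8}  B6 = {0, 8}  B7 = {0, 5}  B8 = {3, 5}
Tree: B1–B2, B2–B3, B3–B4, B4–B5, B5–B6, B6–B7, B7–B8
The largest bag has 2 vertices, giving width 1; this decomposition certifies tw(G) ≤ 1. Any graph with an edge has treewidth ≥ 1, and G has the edge 6–7. Hence tw(G) = 1 exactly.

1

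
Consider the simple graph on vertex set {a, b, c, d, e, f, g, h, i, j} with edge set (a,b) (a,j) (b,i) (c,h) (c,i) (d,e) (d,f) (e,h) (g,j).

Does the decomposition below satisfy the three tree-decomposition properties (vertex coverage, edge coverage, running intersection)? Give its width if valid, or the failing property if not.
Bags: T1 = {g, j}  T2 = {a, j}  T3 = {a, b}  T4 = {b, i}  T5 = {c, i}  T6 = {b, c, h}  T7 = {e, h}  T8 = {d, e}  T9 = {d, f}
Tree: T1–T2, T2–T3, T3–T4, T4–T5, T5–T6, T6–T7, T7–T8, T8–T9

No — bags containing vertex b are not connected in the tree.

A tree decomposition must satisfy three properties: every vertex lies in some bag; for every edge, both endpoints lie together in some bag; and for every vertex, the bags containing it form a connected subtree. Here bags containing vertex b are not connected in the tree, so the decomposition is invalid.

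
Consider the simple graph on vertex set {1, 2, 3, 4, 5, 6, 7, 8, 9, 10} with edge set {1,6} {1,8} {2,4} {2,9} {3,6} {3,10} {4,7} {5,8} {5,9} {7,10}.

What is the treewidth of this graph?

A width-2 tree decomposition is:
Bags: B1 = {2, 4, 7}  B2 = {2, 7, 9}  B3 = {5, 7, 9}  B4 = {5, 7, 8}  B5 = {1, 7, 8}  B6 = {1, 6, 7}  B7 = {3, 6, 7}  B8 = {3, 7, 10}
Tree: B1–B2, B2–B3, B3–B4, B4–B5, B5–B6, B6–B7, B7–B8
The largest bag has 3 vertices, giving width 2; this decomposition certifies tw(G) ≤ 2. For the lower bound, G contains the cycle 7–4–2–9–5–8–1–6–3–10–7, so G is not a forest; only forests have treewidth ≤ 1, hence tw(G) ≥ 2. Therefore the treewidth is 2.

2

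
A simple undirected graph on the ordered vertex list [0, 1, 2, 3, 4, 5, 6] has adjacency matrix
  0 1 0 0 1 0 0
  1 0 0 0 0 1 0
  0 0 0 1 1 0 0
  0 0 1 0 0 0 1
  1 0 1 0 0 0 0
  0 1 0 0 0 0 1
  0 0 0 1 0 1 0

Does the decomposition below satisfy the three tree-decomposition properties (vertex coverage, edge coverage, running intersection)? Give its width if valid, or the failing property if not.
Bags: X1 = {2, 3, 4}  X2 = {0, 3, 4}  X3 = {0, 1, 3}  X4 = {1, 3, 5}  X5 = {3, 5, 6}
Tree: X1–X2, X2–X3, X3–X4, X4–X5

Yes; width 2.

Every vertex of G appears in some bag (union = {0, 1, 2, 3, 4, 5, 6}); every edge is covered by a bag; and for each vertex v the set of bags containing v is connected in the bag tree. The decomposition is therefore valid. The largest bag has 3 vertices, so the width is 2.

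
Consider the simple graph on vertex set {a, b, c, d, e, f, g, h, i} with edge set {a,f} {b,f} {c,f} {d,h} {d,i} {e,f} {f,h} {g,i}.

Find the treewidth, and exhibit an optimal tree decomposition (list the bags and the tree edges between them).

Treewidth 1.
One optimal decomposition is:
Bags: B1 = {f, h}  B2 = {d, h}  B3 = {a, f}  B4 = {c, f}  B5 = {d, i}  B6 = {g, i}  B7 = {e, f}  B8 = {b, f}
Tree: B1–B2, B1–B3, B3–B4, B2–B5, B5–B6, B3–B7, B4–B8

Each bag holds 2 vertices, so the decomposition has width 1, which upper-bounds the treewidth. Any graph with an edge has treewidth ≥ 1, and G has the edge h–f. Therefore the treewidth is 1.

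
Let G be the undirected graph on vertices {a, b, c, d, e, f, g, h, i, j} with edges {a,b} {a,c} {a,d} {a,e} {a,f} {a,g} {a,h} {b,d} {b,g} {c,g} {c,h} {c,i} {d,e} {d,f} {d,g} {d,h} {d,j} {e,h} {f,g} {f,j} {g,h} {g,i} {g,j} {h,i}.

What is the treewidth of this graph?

A width-3 tree decomposition is:
Bags: B1 = {a, d, g, h}  B2 = {a, c, g, h}  B3 = {c, g, h, i}  B4 = {a, d, f, g}  B5 = {a, b, d, g}  B6 = {d, f, g, j}  B7 = {a, d, e, h}
Tree: B1–B2, B2–B3, B1–B4, B4–B5, B4–B6, B1–B7
Each bag holds 4 vertices, so the decomposition has width 3, which upper-bounds the treewidth. On the other hand G contains the 4-clique {d, f, g, j}. A clique must lie in a single bag of any decomposition, so no decomposition can have width below 3. Combining the bounds, tw(G) = 3.

3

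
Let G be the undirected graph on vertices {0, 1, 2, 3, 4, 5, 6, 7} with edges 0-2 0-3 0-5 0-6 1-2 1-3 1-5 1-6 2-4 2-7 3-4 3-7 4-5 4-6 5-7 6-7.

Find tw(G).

4

A width-4 tree decomposition is:
Bags: B1 = {0, 1, 2, 4, 7}  B2 = {0, 1, 4, 5, 7}  B3 = {0, 1, 4, 6, 7}  B4 = {0, 1, 3, 4, 7}
Tree: B1–B2, B2–B3, B3–B4
Every bag has size at most 5, so the width is 5 − 1 = 4 and tw(G) ≤ 4. For the lower bound: the 5 vertex sets {0,2}, {4,5}, {1,6}, {7}, {3} are disjoint, each induces a connected subgraph, and every pair is joined by at least one edge of G. Contracting each set to a single vertex therefore yields K_{5} as a minor, and since treewidth is minor-monotone, tw(G) ≥ tw(K_{5}) = 4. Hence tw(G) = 4 exactly.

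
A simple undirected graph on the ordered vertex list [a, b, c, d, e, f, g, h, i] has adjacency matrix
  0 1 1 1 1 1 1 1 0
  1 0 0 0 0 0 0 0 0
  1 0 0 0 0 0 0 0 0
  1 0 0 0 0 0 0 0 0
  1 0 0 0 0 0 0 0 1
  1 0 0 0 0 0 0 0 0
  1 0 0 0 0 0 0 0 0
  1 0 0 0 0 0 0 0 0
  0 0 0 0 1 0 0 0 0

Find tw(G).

1

A width-1 tree decomposition is:
Bags: B1 = {a, g}  B2 = {a, b}  B3 = {a, e}  B4 = {a, c}  B5 = {a, h}  B6 = {a, d}  B7 = {e, i}  B8 = {a, f}
Tree: B1–B2, B2–B3, B3–B4, B4–B5, B5–B6, B3–B7, B5–B8
Every bag has size at most 2, so the width is 2 − 1 = 1 and tw(G) ≤ 1. G has an edge, so its treewidth is at least 1. The upper and lower bounds meet at 1, so that is the treewidth.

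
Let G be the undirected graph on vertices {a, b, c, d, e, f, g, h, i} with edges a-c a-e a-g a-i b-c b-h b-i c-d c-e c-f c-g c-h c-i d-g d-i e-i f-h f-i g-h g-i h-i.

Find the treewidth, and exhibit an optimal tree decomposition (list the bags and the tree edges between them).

Treewidth 3.
One optimal decomposition is:
Bags: B1 = {a, c, g, i}  B2 = {c, g, h, i}  B3 = {c, f, h, i}  B4 = {b, c, h, i}  B5 = {c, d, g, i}  B6 = {a, c, e, i}
Tree: B1–B2, B2–B3, B3–B4, B2–B5, B1–B6

Each bag holds 4 vertices, so the decomposition has width 3, which upper-bounds the treewidth. For the lower bound, the 4 vertices {c, d, g, i} are pairwise adjacent, and any tree decomposition puts a clique entirely inside one bag — forcing width ≥ 3. Hence tw(G) = 3 exactly.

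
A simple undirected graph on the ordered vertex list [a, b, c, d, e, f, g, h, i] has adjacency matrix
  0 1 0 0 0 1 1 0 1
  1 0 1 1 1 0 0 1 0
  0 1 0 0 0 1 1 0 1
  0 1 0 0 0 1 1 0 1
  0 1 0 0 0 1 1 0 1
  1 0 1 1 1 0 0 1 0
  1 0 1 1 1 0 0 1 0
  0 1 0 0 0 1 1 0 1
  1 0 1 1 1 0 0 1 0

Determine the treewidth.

4

A width-4 tree decomposition is:
Bags: B1 = {b, f, g, h, i}  B2 = {b, c, f, g, i}  B3 = {b, d, f, g, i}  B4 = {b, e, f, g, i}  B5 = {a, b, f, g, i}
Tree: B1–B2, B2–B3, B3–B4, B4–B5
Every bag has size at most 5, so the width is 5 − 1 = 4 and tw(G) ≤ 4. For the lower bound: the 5 vertex sets {g,h}, {c,f}, {d,i}, {b}, {e} are disjoint, each induces a connected subgraph, and every pair is joined by at least one edge of G. Contracting each set to a single vertex therefore yields K_{5} as a minor, and since treewidth is minor-monotone, tw(G) ≥ tw(K_{5}) = 4. The upper and lower bounds meet at 4, so that is the treewidth.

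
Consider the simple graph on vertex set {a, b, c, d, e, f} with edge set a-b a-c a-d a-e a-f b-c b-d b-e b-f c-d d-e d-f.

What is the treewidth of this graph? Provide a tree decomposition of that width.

Treewidth 3.
One such decomposition:
Bags: B1 = {a, b, c, d}  B2 = {a, b, d, f}  B3 = {a, b, d, e}
Tree: B1–B2, B2–B3

The largest bag has 4 vertices, giving width 3; this decomposition certifies tw(G) ≤ 3. For the lower bound, the 4 vertices {a, b, d, e} are pairwise adjacent, and any tree decomposition puts a clique entirely inside one bag — forcing width ≥ 3. The upper and lower bounds meet at 3, so that is the treewidth.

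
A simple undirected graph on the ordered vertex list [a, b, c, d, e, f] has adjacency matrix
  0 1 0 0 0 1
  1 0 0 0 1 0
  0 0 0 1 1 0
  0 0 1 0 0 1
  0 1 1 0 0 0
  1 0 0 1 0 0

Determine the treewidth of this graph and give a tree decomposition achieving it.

The largest bag has 3 vertices, giving width 2; this decomposition certifies tw(G) ≤ 2. The edges a–f–d–c–e–b–a form a cycle, so G is not a tree and its treewidth is at least 2. Therefore the treewidth is 2.

Treewidth 2.
One such decomposition:
Bags: B1 = {a, d, f}  B2 = {a, c, d}  B3 = {a, c, e}  B4 = {a, b, e}
Tree: B1–B2, B2–B3, B3–B4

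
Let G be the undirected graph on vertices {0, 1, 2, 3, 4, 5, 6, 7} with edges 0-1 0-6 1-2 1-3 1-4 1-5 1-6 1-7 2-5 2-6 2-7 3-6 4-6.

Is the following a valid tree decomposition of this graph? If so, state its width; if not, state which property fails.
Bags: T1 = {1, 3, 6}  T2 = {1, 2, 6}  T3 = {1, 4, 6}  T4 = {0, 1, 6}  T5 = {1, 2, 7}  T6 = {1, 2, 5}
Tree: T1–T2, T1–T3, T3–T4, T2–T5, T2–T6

Yes; width 2.

Checking the three conditions: (i) the bags cover all of {0, 1, 2, 3, 4, 5, 6, 7}; (ii) for each edge, some bag contains both endpoints; (iii) the bags containing any fixed vertex form a subtree. All hold, so the decomposition is valid with width 3 − 1 = 2.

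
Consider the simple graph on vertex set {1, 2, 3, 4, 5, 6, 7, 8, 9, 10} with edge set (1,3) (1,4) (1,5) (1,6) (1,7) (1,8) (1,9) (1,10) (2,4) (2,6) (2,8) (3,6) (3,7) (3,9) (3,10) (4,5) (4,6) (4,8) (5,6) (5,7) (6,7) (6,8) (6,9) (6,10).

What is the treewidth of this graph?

3

A width-3 tree decomposition is:
Bags: B1 = {1, 3, 6, 7}  B2 = {1, 3, 6, 9}  B3 = {1, 5, 6, 7}  B4 = {1, 4, 5, 6}  B5 = {1, 4, 6, 8}  B6 = {1, 3, 6, 10}  B7 = {2, 4, 6, 8}
Tree: B1–B2, B1–B3, B3–B4, B4–B5, B1–B6, B5–B7
The largest bag has 4 vertices, giving width 3; this decomposition certifies tw(G) ≤ 3. For the lower bound, the 4 vertices {1, 4, 6, 8} are pairwise adjacent, and any tree decomposition puts a clique entirely inside one bag — forcing width ≥ 3. Combining the bounds, tw(G) = 3.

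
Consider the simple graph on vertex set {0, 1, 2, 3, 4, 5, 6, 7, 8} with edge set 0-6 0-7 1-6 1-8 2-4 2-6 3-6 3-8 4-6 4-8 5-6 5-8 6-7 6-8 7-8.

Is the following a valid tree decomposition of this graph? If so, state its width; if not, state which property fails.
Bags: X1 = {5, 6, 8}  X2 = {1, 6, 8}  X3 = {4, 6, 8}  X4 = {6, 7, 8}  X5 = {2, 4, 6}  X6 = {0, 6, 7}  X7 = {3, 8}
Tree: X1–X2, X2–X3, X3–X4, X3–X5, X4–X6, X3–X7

A tree decomposition must satisfy three properties: every vertex lies in some bag; for every edge, both endpoints lie together in some bag; and for every vertex, the bags containing it form a connected subtree. Here edge (6,3) lies in no bag, so the decomposition is invalid.

No — edge (6,3) lies in no bag.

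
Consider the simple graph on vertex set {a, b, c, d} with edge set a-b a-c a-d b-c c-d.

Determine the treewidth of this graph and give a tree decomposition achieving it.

The largest bag has 3 vertices, giving width 2; this decomposition certifies tw(G) ≤ 2. For the lower bound, the 3 vertices {a, c, d} are pairwise adjacent, and any tree decomposition puts a clique entirely inside one bag — forcing width ≥ 2. The upper and lower bounds meet at 2, so that is the treewidth.

Treewidth 2.
Bags: B1 = {a, c, d}  B2 = {a, b, c}
Tree: B1–B2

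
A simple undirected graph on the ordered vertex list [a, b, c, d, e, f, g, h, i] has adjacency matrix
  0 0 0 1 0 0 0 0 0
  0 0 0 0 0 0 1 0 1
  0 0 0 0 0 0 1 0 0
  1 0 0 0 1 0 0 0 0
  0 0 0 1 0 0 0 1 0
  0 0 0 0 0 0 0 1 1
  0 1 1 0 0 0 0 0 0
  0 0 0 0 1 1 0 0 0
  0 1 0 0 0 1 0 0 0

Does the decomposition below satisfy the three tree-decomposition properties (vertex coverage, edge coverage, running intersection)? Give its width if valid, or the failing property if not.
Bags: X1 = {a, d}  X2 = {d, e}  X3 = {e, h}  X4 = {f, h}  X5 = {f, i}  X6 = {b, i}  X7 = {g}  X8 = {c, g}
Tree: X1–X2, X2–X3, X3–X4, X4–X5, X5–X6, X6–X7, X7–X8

No — edge (b,g) lies in no bag.

A tree decomposition must satisfy three properties: every vertex lies in some bag; for every edge, both endpoints lie together in some bag; and for every vertex, the bags containing it form a connected subtree. Here edge (b,g) lies in no bag, so the decomposition is invalid.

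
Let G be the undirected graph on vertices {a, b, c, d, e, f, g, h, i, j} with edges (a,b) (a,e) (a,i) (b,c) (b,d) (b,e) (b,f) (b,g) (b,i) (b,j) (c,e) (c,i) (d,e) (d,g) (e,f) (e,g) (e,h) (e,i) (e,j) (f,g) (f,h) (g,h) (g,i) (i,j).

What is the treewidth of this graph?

3

A width-3 tree decomposition is:
Bags: B1 = {b, e, g, i}  B2 = {b, e, f, g}  B3 = {b, c, e, i}  B4 = {a, b, e, i}  B5 = {e, f, g, h}  B6 = {b, e, i, j}  B7 = {b, d, e, g}
Tree: B1–B2, B1–B3, B3–B4, B2–B5, B4–B6, B2–B7
The largest bag has 4 vertices, giving width 3; this decomposition certifies tw(G) ≤ 3. On the other hand G contains the 4-clique {e, f, g, h}. A clique must lie in a single bag of any decomposition, so no decomposition can have width below 3. The upper and lower bounds meet at 3, so that is the treewidth.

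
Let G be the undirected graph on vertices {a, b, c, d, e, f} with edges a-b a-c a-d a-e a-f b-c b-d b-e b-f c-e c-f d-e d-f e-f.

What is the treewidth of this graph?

4

A width-4 tree decomposition is:
Bags: B1 = {a, b, d, e, f}  B2 = {a, b, c, e, f}
Tree: B1–B2
The largest bag has 5 vertices, giving width 4; this decomposition certifies tw(G) ≤ 4. For the lower bound, the 5 vertices {a, b, d, e, f} are pairwise adjacent, and any tree decomposition puts a clique entirely inside one bag — forcing width ≥ 4. Therefore the treewidth is 4.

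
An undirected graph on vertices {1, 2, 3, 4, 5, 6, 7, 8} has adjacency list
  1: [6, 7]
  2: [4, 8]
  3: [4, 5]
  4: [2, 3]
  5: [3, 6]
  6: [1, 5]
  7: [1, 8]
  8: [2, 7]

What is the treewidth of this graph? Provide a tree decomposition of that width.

Each bag holds 3 vertices, so the decomposition has width 2, which upper-bounds the treewidth. Since 1–7–8–2–4–3–5–6–1 is a cycle in G, G is not acyclic. Forests are exactly the graphs of treewidth ≤ 1, so tw(G) ≥ 2. Combining the bounds, tw(G) = 2.

Treewidth 2.
One such decomposition:
Bags: B1 = {1, 7, 8}  B2 = {1, 2, 8}  B3 = {1, 2, 4}  B4 = {1, 3, 4}  B5 = {1, 3, 5}  B6 = {1, 5, 6}
Tree: B1–B2, B2–B3, B3–B4, B4–B5, B5–B6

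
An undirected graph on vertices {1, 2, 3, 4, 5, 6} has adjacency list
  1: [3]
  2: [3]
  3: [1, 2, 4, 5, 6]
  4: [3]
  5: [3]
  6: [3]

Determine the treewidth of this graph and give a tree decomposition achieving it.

Every bag has size at most 2, so the width is 2 − 1 = 1 and tw(G) ≤ 1. Any graph with an edge has treewidth ≥ 1, and G has the edge 5–3. The upper and lower bounds meet at 1, so that is the treewidth.

Treewidth 1.
One such decomposition:
Bags: B1 = {3, 5}  B2 = {3, 4}  B3 = {3, 6}  B4 = {1, 3}  B5 = {2, 3}
Tree: B1–B2, B2–B3, B3–B4, B2–B5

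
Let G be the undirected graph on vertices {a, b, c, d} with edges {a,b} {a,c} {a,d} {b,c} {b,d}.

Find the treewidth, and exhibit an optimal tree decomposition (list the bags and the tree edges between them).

The largest bag has 3 vertices, giving width 2; this decomposition certifies tw(G) ≤ 2. On the other hand G contains the 3-clique {a, b, d}. A clique must lie in a single bag of any decomposition, so no decomposition can have width below 2. Hence tw(G) = 2 exactly.

Treewidth 2.
One optimal decomposition is:
Bags: B1 = {a, b, d}  B2 = {a, b, c}
Tree: B1–B2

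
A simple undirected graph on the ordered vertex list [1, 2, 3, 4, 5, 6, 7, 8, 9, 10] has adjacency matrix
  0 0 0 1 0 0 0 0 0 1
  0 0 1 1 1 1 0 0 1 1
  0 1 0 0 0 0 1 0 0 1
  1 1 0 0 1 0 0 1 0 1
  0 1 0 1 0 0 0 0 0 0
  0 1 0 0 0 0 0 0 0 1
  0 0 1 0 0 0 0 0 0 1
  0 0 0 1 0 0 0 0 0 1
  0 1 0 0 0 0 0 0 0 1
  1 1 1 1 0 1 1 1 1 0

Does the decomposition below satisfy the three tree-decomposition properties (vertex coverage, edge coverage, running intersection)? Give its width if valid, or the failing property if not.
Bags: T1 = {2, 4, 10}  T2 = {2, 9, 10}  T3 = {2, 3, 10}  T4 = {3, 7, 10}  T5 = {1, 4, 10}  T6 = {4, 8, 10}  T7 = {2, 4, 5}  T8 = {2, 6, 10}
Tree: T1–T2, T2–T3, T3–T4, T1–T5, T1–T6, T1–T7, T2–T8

Yes; width 2.

Checking the three conditions: (i) the bags cover all of {1, 2, 3, 4, 5, 6, 7, 8, 9, 10}; (ii) for each edge, some bag contains both endpoints; (iii) the bags containing any fixed vertex form a subtree. All hold, so the decomposition is valid with width 3 − 1 = 2.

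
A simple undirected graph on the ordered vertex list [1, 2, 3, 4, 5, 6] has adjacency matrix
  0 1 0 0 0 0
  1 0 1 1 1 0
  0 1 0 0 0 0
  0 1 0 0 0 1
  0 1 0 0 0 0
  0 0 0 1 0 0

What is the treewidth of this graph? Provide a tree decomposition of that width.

Every bag has size at most 2, so the width is 2 − 1 = 1 and tw(G) ≤ 1. Since G has at least one edge (e.g. 4–6), it is not an edgeless graph, so tw(G) ≥ 1. Hence tw(G) = 1 exactly.

Treewidth 1.
One such decomposition:
Bags: B1 = {4, 6}  B2 = {2, 4}  B3 = {1, 2}  B4 = {2, 5}  B5 = {2, 3}
Tree: B1–B2, B2–B3, B3–B4, B2–B5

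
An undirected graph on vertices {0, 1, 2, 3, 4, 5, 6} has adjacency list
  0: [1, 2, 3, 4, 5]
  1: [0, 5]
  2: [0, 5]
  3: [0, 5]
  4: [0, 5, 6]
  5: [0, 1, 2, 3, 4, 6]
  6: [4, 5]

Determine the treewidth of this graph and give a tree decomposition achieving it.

Treewidth 2.
Bags: B1 = {0, 1, 5}  B2 = {0, 4, 5}  B3 = {4, 5, 6}  B4 = {0, 2, 5}  B5 = {0, 3, 5}
Tree: B1–B2, B2–B3, B1–B4, B1–B5

Each bag holds 3 vertices, so the decomposition has width 2, which upper-bounds the treewidth. Conversely, {0, 1, 5} is a clique of size 3, and the vertices of any clique must share a bag in every tree decomposition; so some bag has ≥ 3 vertices and tw(G) ≥ 2. Therefore the treewidth is 2.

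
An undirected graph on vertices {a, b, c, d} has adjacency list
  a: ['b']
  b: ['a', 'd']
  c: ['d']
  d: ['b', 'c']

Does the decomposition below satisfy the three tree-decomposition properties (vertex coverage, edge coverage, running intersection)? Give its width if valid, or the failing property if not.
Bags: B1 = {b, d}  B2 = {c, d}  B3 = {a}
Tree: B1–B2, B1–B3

A tree decomposition must satisfy three properties: every vertex lies in some bag; for every edge, both endpoints lie together in some bag; and for every vertex, the bags containing it form a connected subtree. Here edge (b,a) lies in no bag, so the decomposition is invalid.

No — edge (b,a) lies in no bag.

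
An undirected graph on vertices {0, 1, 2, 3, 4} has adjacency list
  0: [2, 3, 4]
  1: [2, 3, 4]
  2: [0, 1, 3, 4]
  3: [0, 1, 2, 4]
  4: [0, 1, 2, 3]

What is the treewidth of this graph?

A width-3 tree decomposition is:
Bags: B1 = {1, 2, 3, 4}  B2 = {0, 2, 3, 4}
Tree: B1–B2
Every bag has size at most 4, so the width is 4 − 1 = 3 and tw(G) ≤ 3. For the lower bound, the 4 vertices {0, 2, 3, 4} are pairwise adjacent, and any tree decomposition puts a clique entirely inside one bag — forcing width ≥ 3. The upper and lower bounds meet at 3, so that is the treewidth.

3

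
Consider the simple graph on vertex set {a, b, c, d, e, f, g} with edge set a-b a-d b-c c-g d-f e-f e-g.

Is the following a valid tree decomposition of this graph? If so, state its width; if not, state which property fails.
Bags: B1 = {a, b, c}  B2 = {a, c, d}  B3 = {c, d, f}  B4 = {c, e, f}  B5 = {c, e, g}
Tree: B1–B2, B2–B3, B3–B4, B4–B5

Yes; width 2.

Vertex coverage: the bags together contain {a, b, c, d, e, f, g}, the full vertex set. Edge coverage: each edge of G has both endpoints in at least one bag. Running intersection: for every vertex, the bags containing it form a connected subtree. All three properties hold, so this is a valid tree decomposition of width max|bag| − 1 = 2, and hence tw(G) ≤ 2.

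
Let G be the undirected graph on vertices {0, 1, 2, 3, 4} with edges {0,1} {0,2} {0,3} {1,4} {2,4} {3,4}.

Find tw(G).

A width-2 tree decomposition is:
Bags: B1 = {0, 2, 4}  B2 = {0, 3, 4}  B3 = {0, 1, 4}
Tree: B1–B2, B2–B3
Every bag has size at most 3, so the width is 3 − 1 = 2 and tw(G) ≤ 2. Since 2–0–3–4–2 is a cycle in G, G is not acyclic. Forests are exactly the graphs of treewidth ≤ 1, so tw(G) ≥ 2. The upper and lower bounds meet at 2, so that is the treewidth.

2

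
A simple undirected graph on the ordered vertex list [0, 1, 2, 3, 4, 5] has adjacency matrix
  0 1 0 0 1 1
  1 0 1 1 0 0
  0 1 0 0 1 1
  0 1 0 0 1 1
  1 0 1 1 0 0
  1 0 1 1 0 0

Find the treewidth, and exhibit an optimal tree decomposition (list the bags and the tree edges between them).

Treewidth 3.
Bags: B1 = {0, 1, 2, 3}  B2 = {0, 2, 3, 5}  B3 = {0, 2, 3, 4}
Tree: B1–B2, B2–B3

Every bag has size at most 4, so the width is 4 − 1 = 3 and tw(G) ≤ 3. For the lower bound: the 4 vertex sets {0,1}, {3,5}, {2}, {4} are disjoint, each induces a connected subgraph, and every pair is joined by at least one edge of G. Contracting each set to a single vertex therefore yields K_{4} as a minor, and since treewidth is minor-monotone, tw(G) ≥ tw(K_{4}) = 3. The upper and lower bounds meet at 3, so that is the treewidth.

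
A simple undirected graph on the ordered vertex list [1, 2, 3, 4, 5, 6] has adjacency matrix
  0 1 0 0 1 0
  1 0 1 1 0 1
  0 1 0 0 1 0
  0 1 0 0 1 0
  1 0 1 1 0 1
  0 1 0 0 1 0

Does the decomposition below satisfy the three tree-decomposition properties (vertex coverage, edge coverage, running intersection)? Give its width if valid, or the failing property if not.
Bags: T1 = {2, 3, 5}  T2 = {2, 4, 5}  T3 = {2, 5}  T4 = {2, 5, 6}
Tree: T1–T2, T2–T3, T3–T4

A tree decomposition must satisfy three properties: every vertex lies in some bag; for every edge, both endpoints lie together in some bag; and for every vertex, the bags containing it form a connected subtree. Here vertex 1 appears in no bag, so the decomposition is invalid.

No — vertex 1 appears in no bag.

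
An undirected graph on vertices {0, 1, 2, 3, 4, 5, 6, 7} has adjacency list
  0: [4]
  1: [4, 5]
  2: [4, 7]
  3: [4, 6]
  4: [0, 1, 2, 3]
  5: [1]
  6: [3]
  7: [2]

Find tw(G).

A width-1 tree decomposition is:
Bags: B1 = {1, 4}  B2 = {2, 4}  B3 = {0, 4}  B4 = {2, 7}  B5 = {1, 5}  B6 = {3, 4}  B7 = {3, 6}
Tree: B1–B2, B2–B3, B2–B4, B1–B5, B2–B6, B6–B7
Each bag holds 2 vertices, so the decomposition has width 1, which upper-bounds the treewidth. G has an edge, so its treewidth is at least 1. Therefore the treewidth is 1.

1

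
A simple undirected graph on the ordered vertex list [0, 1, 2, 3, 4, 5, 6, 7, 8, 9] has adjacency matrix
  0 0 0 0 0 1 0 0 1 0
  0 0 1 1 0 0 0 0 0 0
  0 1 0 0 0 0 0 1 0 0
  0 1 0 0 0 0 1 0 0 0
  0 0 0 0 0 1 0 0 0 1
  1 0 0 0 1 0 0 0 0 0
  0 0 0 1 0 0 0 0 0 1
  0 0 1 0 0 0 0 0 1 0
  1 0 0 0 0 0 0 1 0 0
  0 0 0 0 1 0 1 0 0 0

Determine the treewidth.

A width-2 tree decomposition is:
Bags: B1 = {2, 7, 8}  B2 = {1, 2, 8}  B3 = {1, 3, 8}  B4 = {3, 6, 8}  B5 = {6, 8, 9}  B6 = {4, 8, 9}  B7 = {4, 5, 8}  B8 = {0, 5, 8}
Tree: B1–B2, B2–B3, B3–B4, B4–B5, B5–B6, B6–B7, B7–B8
The largest bag has 3 vertices, giving width 2; this decomposition certifies tw(G) ≤ 2. For the lower bound, G contains the cycle 8–7–2–1–3–6–9–4–5–0–8, so G is not a forest; only forests have treewidth ≤ 1, hence tw(G) ≥ 2. The upper and lower bounds meet at 2, so that is the treewidth.

2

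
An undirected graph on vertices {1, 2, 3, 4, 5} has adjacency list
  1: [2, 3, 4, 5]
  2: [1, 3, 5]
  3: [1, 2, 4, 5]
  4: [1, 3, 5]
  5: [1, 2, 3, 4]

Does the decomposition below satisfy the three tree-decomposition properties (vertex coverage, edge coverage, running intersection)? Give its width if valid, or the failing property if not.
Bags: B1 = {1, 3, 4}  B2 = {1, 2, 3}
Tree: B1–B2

No — vertex 5 appears in no bag.

A tree decomposition must satisfy three properties: every vertex lies in some bag; for every edge, both endpoints lie together in some bag; and for every vertex, the bags containing it form a connected subtree. Here vertex 5 appears in no bag, so the decomposition is invalid.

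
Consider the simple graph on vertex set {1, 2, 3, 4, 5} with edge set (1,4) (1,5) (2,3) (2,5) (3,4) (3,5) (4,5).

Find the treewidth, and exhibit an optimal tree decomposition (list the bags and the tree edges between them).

Treewidth 2.
Bags: B1 = {1, 4, 5}  B2 = {3, 4, 5}  B3 = {2, 3, 5}
Tree: B1–B2, B2–B3

The largest bag has 3 vertices, giving width 2; this decomposition certifies tw(G) ≤ 2. For the lower bound, the 3 vertices {1, 4, 5} are pairwise adjacent, and any tree decomposition puts a clique entirely inside one bag — forcing width ≥ 2. The upper and lower bounds meet at 2, so that is the treewidth.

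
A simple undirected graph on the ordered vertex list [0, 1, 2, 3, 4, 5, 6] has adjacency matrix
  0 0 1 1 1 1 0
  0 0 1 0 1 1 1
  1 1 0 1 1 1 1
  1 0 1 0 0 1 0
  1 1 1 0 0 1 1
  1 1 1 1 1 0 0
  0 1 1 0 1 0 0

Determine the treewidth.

3

A width-3 tree decomposition is:
Bags: B1 = {1, 2, 4, 5}  B2 = {0, 2, 4, 5}  B3 = {1, 2, 4, 6}  B4 = {0, 2, 3, 5}
Tree: B1–B2, B1–B3, B2–B4
Each bag holds 4 vertices, so the decomposition has width 3, which upper-bounds the treewidth. Conversely, {0, 2, 3, 5} is a clique of size 4, and the vertices of any clique must share a bag in every tree decomposition; so some bag has ≥ 4 vertices and tw(G) ≥ 3. Therefore the treewidth is 3.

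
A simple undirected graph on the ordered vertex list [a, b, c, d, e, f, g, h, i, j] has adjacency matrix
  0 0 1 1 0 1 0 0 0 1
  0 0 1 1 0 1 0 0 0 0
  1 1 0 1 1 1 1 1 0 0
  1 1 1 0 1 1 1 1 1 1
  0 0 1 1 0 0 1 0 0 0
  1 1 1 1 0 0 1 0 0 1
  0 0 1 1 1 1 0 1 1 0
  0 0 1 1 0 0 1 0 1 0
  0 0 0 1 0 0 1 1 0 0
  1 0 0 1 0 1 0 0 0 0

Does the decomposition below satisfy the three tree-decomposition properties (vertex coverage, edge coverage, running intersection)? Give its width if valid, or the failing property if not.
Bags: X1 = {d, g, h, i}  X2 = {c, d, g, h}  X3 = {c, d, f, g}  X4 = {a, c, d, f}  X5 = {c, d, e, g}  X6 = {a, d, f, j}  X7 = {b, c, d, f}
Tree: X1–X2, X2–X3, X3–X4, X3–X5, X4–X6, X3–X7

Yes; width 3.

Vertex coverage: the bags together contain {a, b, c, d, e, f, g, h, i, j}, the full vertex set. Edge coverage: each edge of G has both endpoints in at least one bag. Running intersection: for every vertex, the bags containing it form a connected subtree. All three properties hold, so this is a valid tree decomposition of width max|bag| − 1 = 3, and hence tw(G) ≤ 3.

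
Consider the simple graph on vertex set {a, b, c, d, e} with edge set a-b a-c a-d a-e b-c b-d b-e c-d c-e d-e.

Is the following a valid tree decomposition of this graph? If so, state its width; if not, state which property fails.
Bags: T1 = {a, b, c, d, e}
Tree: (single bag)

Yes; width 4.

Checking the three conditions: (i) the bags cover all of {a, b, c, d, e}; (ii) for each edge, some bag contains both endpoints; (iii) the bags containing any fixed vertex form a subtree. All hold, so the decomposition is valid with width 5 − 1 = 4.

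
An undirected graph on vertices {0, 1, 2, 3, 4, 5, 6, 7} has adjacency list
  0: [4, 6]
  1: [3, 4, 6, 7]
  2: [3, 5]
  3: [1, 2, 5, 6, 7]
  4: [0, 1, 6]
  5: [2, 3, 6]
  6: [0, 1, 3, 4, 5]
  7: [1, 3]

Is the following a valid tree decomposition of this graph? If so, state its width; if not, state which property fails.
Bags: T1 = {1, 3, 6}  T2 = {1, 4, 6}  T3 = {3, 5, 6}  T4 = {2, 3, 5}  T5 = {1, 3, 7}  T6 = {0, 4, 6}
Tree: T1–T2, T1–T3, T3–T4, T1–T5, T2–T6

Yes; width 2.

Vertex coverage: the bags together contain {0, 1, 2, 3, 4, 5, 6, 7}, the full vertex set. Edge coverage: each edge of G has both endpoints in at least one bag. Running intersection: for every vertex, the bags containing it form a connected subtree. All three properties hold, so this is a valid tree decomposition of width max|bag| − 1 = 2, and hence tw(G) ≤ 2.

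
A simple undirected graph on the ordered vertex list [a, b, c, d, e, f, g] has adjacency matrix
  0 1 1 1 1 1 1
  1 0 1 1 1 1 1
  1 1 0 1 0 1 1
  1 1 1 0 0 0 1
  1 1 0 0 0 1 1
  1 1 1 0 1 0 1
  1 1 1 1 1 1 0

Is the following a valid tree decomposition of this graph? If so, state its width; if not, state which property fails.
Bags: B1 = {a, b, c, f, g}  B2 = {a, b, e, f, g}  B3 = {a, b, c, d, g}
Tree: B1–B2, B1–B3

Checking the three conditions: (i) the bags cover all of {a, b, c, d, e, f, g}; (ii) for each edge, some bag contains both endpoints; (iii) the bags containing any fixed vertex form a subtree. All hold, so the decomposition is valid with width 5 − 1 = 4.

Yes; width 4.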